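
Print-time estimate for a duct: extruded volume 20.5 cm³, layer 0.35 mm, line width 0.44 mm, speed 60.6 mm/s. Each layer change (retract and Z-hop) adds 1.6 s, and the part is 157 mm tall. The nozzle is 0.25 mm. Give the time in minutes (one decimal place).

48.6 minutes

Line area: 0.35 × 0.44 → 0.154 mm².
Path length: 20500 mm³ / 0.154 mm² → 133116.9 mm.
Time extruding: 133116.9 / 60.6 → 2196.6 s.
Number of layers: 157 / 0.35 → 449 (rounded up).
Layer-change overhead = 449 × 1.6, so 718.4 s.
Altogether 2196.6 + 718.4 = 2915 s, i.e. 48.6 minutes.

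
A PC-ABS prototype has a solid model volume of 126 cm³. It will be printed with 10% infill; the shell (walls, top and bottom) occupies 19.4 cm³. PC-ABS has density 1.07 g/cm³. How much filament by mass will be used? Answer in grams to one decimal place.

32.2 g

Interior volume: 126 − 19.4 → 106.6 cm³.
Deposited infill = 0.10 × 106.6 = 10.66 cm³.
Deposited volume: 19.4 + 10.66 → 30.06 cm³.
Mass = 30.06 × 1.07, so 32.1642 g.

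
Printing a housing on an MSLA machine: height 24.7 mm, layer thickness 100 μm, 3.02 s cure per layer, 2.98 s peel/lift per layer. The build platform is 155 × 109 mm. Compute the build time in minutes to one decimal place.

Number of layers: 24.7 / 0.1 → 247 (rounded up).
Cycle time = 3.02 + 2.98, so 6 s.
Total = 247 × 6 = 1482 s = 24.7 minutes.

24.7 minutes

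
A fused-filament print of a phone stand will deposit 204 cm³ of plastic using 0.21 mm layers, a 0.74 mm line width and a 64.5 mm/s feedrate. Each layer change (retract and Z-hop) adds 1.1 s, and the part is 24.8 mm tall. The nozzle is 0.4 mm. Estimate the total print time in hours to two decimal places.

5.69 hours

Extrusion cross-section: 0.21 × 0.74 → 0.1554 mm².
Total extruded path = 204000/0.1554 = 1312741.3 mm.
Print-move time = 1312741.3 / 64.5, so 20352.6 s.
Layer count = ceil(24.8 / 0.21) = 119.
Non-print overhead: 119 × 1.1 → 130.9 s.
Altogether 20352.6 + 130.9 = 20483.5 s, i.e. 5.69 hours.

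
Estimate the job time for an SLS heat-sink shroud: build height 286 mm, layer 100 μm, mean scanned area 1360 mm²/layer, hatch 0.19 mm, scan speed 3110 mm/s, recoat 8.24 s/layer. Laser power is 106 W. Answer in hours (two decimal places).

Layer count = ceil(286 / 0.1) = 2860.
Scan path per layer = 1360 / 0.19, so 7157.9 mm.
Laser time per layer = 7157.9 / 3110 = 2.3016 s.
Per-layer time = 2.3016 + 8.24, so 10.5416 s.
Total: 2860 × 10.5416 s = 30148.976 s → 8.37 hours.

8.37 hours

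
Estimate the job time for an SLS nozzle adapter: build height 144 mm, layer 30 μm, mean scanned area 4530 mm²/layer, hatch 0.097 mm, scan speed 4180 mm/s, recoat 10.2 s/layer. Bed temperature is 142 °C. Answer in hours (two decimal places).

Layer count = ceil(144 / 0.03) = 4800.
Hatch length per layer = 4530 / 0.097, so 46701 mm.
Per-layer scan time = 46701 / 4180, so 11.1725 s.
Time per layer: 11.1725 + 10.2 → 21.3725 s.
Build time = 4800 × 21.3725 = 102588 s = 28.50 hours.

28.50 hours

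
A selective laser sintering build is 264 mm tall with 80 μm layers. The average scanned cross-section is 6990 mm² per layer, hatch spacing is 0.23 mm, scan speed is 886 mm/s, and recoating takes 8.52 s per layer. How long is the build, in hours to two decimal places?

Layer count = ceil(264 / 0.08) = 3300.
Hatch length per layer = 6990 / 0.23 = 30391.3 mm.
Scan time per layer = 30391.3 / 886, so 34.3017 s.
Layer cycle = 34.3017 + 8.52, so 42.8217 s.
Total: 3300 × 42.8217 s = 141311.61 s → 39.25 hours.

39.25 hours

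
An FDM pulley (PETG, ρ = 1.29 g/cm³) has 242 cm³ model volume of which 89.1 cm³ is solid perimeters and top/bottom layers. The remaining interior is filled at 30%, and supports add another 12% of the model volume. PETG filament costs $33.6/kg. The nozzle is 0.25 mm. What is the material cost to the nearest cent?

$7.11

Volume inside the shell = 242 − 89.1, so 152.9 cm³.
Infill volume = 0.30 × 152.9 = 45.87 cm³.
Support = 0.12 × 242 = 29.04 cm³.
Total printed volume: 89.1 + 45.87 + 29.04 → 164.01 cm³.
Mass: 164.01 × 1.29 → 211.5729 g.
At $33.6/kg: 211.5729/1000 × 33.6 = $7.11.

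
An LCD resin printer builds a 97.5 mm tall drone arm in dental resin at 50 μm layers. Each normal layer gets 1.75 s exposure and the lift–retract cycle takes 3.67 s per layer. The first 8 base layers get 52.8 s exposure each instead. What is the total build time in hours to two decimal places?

Number of layers: 97.5 / 0.05 → 1950 (rounded up).
Burn-in layers: 8 × (52.8 + 3.67) → 451.76 s.
Remaining layers = 1942 × (1.75 + 3.67) = 10525.64 s.
Sum: 451.76 + 10525.64 = 10977.4 s → 3.05 hours.

3.05 hours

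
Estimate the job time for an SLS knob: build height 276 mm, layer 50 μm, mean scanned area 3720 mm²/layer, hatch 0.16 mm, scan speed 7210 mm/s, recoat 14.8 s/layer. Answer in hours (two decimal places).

Layer count = ceil(276 / 0.05) = 5520.
Hatch length per layer: 3720 / 0.16 → 23250 mm.
Scan time per layer: 23250 / 7210 → 3.2247 s.
Per-layer time = 3.2247 + 14.8 = 18.0247 s.
5520 layers × 18.0247 s/layer = 99496.344 s, i.e. 27.64 hours.

27.64 hours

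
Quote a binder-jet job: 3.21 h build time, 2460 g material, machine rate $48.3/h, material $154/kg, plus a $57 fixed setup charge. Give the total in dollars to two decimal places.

$590.88

Machine-time cost = 48.3 × 3.21 = $155.043.
Feedstock cost = 154 × 2460/1000 = $378.84.
Total = 155.043 + 378.84 + 57 = 590.883 ≈ $590.88.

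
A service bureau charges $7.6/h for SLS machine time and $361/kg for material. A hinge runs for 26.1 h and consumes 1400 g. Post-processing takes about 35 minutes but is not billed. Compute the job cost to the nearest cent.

Time charge: 7.6 × 26.1 → $198.36.
Feedstock cost = 361 × 1400/1000, so $505.40.
Total = 198.36 + 505.40 = $703.76.

$703.76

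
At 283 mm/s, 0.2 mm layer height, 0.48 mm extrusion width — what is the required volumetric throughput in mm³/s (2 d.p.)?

27.17

Bead cross-section = 0.2 × 0.48 = 0.096 mm².
Q = v·A = 283 × 0.096 = 27.17 mm³/s.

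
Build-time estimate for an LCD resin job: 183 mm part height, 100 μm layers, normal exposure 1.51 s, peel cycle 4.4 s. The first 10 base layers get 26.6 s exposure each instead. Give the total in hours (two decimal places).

Layers = ⌈183/0.1⌉ = 1830.
Base layers = 10 × (26.6 + 4.4), so 310 s.
Regular layers = 1820 × (1.51 + 4.4), so 10756.2 s.
Sum: 310 + 10756.2 = 11066.2 s → 3.07 hours.

3.07 hours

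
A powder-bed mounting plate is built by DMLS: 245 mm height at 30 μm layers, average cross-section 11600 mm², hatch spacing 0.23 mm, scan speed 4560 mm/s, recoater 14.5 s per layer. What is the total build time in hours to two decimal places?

Number of layers: 245 / 0.03 → 8167 (rounded up).
Hatch length per layer = 11600 / 0.23, so 50434.8 mm.
Scan time per layer = 50434.8 / 4560, so 11.0603 s.
Layer cycle = 11.0603 + 14.5, so 25.5603 s.
Build time = 8167 × 25.5603 = 208750.9701 s = 57.99 hours.

57.99 hours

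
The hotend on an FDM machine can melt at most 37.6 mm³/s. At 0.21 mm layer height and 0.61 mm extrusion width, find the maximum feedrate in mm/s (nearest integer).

Bead cross-section = 0.21 × 0.61, so 0.1281 mm².
Max speed = 37.6 / 0.1281 = 293.52 ≈ 294 mm/s.

294 mm/s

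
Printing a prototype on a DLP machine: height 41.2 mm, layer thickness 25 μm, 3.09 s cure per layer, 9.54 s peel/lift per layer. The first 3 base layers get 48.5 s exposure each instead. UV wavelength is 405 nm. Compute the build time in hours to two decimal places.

Layers = ⌈41.2/0.025⌉ = 1648.
Base layers = 3 × (48.5 + 9.54) = 174.12 s.
Remaining layers = 1645 × (3.09 + 9.54), so 20776.35 s.
Sum: 174.12 + 20776.35 = 20950.47 s → 5.82 hours.

5.82 hours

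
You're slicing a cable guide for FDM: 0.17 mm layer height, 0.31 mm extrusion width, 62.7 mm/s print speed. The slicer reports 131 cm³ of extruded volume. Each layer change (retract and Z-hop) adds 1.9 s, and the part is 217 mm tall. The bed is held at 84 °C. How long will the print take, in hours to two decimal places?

Line area = 0.17 × 0.31 = 0.0527 mm².
Toolpath length = 131 cm³ / 0.0527 mm² = 131000 / 0.0527 = 2485768.5 mm.
Print-move time = 2485768.5 / 62.7 = 39645.4 s.
Layer count = ceil(217 / 0.17) = 1277.
Non-print overhead: 1277 × 1.9 → 2426.3 s.
Altogether 39645.4 + 2426.3 = 42071.7 s, i.e. 11.69 hours.

11.69 hours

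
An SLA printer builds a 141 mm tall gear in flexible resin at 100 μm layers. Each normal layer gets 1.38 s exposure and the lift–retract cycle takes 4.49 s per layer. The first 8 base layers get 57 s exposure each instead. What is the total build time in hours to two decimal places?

2.42 hours

Layer count = ceil(141 / 0.1) = 1410.
Burn-in layers = 8 × (57 + 4.49) = 491.92 s.
Remaining layers: 1402 × (1.38 + 4.49) → 8229.74 s.
Total = 491.92 + 8229.74 = 8721.66 s = 2.42 hours.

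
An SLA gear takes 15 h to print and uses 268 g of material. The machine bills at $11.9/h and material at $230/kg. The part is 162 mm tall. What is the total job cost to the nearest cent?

$240.14

Time charge = 11.9 × 15 = $178.50.
Material charge = 230 × 268/1000, so $61.64.
Total = 178.50 + 61.64 = $240.14.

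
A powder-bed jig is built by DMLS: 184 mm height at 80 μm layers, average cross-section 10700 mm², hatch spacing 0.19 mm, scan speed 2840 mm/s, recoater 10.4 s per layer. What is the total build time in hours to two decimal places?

19.31 hours

Layers = ⌈184/0.08⌉ = 2300.
Hatch length per layer = 10700 / 0.19, so 56315.8 mm.
Per-layer scan time: 56315.8 / 2840 → 19.8295 s.
Layer cycle = 19.8295 + 10.4 = 30.2295 s.
2300 layers × 30.2295 s/layer = 69527.85 s, i.e. 19.31 hours.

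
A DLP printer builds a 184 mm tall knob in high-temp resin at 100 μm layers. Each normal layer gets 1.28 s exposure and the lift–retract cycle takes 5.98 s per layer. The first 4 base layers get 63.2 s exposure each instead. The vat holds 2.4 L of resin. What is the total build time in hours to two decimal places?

Layers = ⌈184/0.1⌉ = 1840.
Burn-in layers = 4 × (63.2 + 5.98), so 276.72 s.
Regular layers = 1836 × (1.28 + 5.98) = 13329.36 s.
Sum: 276.72 + 13329.36 = 13606.08 s → 3.78 hours.

3.78 hours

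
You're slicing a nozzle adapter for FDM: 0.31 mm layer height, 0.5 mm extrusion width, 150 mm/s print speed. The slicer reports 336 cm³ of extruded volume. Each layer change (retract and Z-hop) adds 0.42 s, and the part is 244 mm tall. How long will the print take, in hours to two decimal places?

4.11 hours

Extrusion cross-section = 0.31 × 0.5, so 0.155 mm².
Toolpath length = 336 cm³ / 0.155 mm² = 336000 / 0.155 = 2167741.9 mm.
Time extruding = 2167741.9 / 150, so 14451.6 s.
Layer count = ceil(244 / 0.31) = 788.
Z-hop total: 788 × 0.42 → 330.96 s.
Altogether 14451.6 + 330.96 = 14782.56 s, i.e. 4.11 hours.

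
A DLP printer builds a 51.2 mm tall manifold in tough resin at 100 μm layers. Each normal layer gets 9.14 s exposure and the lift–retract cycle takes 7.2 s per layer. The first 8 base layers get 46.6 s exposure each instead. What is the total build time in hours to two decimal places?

2.41 hours

Layers = ⌈51.2/0.1⌉ = 512.
Base layers = 8 × (46.6 + 7.2) = 430.4 s.
Regular layers: 504 × (9.14 + 7.2) → 8235.36 s.
Sum: 430.4 + 8235.36 = 8665.76 s → 2.41 hours.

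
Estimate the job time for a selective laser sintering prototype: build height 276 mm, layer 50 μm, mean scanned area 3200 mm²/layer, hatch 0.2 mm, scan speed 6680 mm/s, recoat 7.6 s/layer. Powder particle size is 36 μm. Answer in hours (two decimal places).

Layers = ⌈276/0.05⌉ = 5520.
Per-layer scan distance = 3200 / 0.2 = 16000 mm.
Per-layer scan time: 16000 / 6680 → 2.3952 s.
Time per layer: 2.3952 + 7.6 → 9.9952 s.
Build time = 5520 × 9.9952 = 55173.504 s = 15.33 hours.

15.33 hours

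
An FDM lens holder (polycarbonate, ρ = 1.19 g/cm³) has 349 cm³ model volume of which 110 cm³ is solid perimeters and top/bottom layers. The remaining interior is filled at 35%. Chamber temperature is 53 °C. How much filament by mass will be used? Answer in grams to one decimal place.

230.4 g

Infill region = 349 − 110, so 239 cm³.
Deposited infill: 0.35 × 239 → 83.65 cm³.
Total printed volume = 110 + 83.65, so 193.65 cm³.
Mass: 193.65 × 1.19 → 230.4435 g.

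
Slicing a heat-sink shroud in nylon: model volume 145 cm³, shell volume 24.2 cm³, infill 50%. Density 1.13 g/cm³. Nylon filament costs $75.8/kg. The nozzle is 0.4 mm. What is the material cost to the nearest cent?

Infill region = 145 − 24.2, so 120.8 cm³.
Deposited infill = 0.50 × 120.8 = 60.4 cm³.
Deposited volume = 24.2 + 60.4 = 84.6 cm³.
Mass = 84.6 × 1.13, so 95.598 g.
At $75.8/kg: 95.598/1000 × 75.8 = $7.25.

$7.25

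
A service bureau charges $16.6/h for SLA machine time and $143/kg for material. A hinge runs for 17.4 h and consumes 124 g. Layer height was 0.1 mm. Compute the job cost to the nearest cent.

$306.57

Time charge = 16.6 × 17.4 = $288.84.
Material charge = 143 × 124/1000, so $17.732.
Job cost: 288.84 + 17.732 = 306.572 ≈ $306.57.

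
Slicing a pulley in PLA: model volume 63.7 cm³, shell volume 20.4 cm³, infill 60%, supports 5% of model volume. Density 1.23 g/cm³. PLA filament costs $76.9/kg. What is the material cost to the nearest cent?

$4.69

Infill region = 63.7 − 20.4 = 43.3 cm³.
Infill volume: 0.60 × 43.3 → 25.98 cm³.
Support = 0.05 × 63.7, so 3.185 cm³.
Total extruded = 20.4 + 25.98 + 3.185 = 49.565 cm³.
Mass: 49.565 × 1.23 → 60.96495 g.
Cost = 60.96495 g / 1000 × $76.9/kg = $4.69.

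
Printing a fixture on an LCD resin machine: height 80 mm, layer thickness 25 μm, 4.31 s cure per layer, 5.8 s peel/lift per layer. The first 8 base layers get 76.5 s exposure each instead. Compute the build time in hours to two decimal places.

Layer count = ceil(80 / 0.025) = 3200.
Bottom layers: 8 × (76.5 + 5.8) → 658.4 s.
Regular layers: 3192 × (4.31 + 5.8) → 32271.12 s.
Total = 658.4 + 32271.12 = 32929.52 s = 9.15 hours.

9.15 hours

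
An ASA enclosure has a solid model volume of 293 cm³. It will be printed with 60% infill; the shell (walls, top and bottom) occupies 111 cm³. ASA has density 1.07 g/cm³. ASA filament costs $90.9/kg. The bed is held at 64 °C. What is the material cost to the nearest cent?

Interior volume = 293 − 111, so 182 cm³.
Infill deposited: 0.60 × 182 → 109.2 cm³.
Total printed volume = 111 + 109.2 = 220.2 cm³.
Mass = 220.2 × 1.07, so 235.614 g.
At $90.9/kg: 235.614/1000 × 90.9 = $21.42.

$21.42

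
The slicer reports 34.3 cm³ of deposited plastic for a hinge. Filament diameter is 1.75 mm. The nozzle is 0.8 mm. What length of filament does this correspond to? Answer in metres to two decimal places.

Cross-section of 1.75 mm filament: π·(1.75/2)² = 2.4053 mm².
L = 34300 mm³ / 2.4053 mm² = 14260.18 mm, i.e. 14.26 m.

14.26 m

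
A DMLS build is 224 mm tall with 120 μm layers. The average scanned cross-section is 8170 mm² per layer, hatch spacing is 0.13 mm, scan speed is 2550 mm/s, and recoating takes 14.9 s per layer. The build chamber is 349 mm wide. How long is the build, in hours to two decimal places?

Number of layers: 224 / 0.12 → 1867 (rounded up).
Hatch length per layer = 8170 / 0.13 = 62846.2 mm.
Laser time per layer = 62846.2 / 2550 = 24.6456 s.
Per-layer time = 24.6456 + 14.9, so 39.5456 s.
Total: 1867 × 39.5456 s = 73831.6352 s → 20.51 hours.

20.51 hours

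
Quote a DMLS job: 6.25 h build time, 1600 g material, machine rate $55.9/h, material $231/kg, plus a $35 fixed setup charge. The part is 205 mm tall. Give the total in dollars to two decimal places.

Machine cost: 55.9 × 6.25 → $349.375.
Material cost = 231 × 1600/1000, so $369.60.
Total = 349.375 + 369.60 + 35 = 753.975 ≈ $753.98.

$753.98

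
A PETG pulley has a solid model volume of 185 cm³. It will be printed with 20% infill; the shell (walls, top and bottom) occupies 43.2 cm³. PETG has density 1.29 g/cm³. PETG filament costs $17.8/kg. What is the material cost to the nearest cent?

$1.64

Infill region = 185 − 43.2 = 141.8 cm³.
Infill volume: 0.20 × 141.8 → 28.36 cm³.
Total extruded: 43.2 + 28.36 → 71.56 cm³.
Mass = 71.56 × 1.29 = 92.3124 g.
At $17.8/kg: 92.3124/1000 × 17.8 = $1.64.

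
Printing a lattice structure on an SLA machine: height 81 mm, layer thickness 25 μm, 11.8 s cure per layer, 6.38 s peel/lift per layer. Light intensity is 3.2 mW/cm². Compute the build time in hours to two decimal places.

Layer count = ceil(81 / 0.025) = 3240.
Each layer takes: 11.8 + 6.38 → 18.18 s.
Build time: 3240 × 18.18 s = 58903.2 s, i.e. 16.36 hours.

16.36 hours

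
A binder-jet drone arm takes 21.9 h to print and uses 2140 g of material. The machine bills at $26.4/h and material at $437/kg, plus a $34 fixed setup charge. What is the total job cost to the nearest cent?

Time charge: 26.4 × 21.9 → $578.16.
Material cost = 437 × 2140/1000, so $935.18.
Adding setup: 578.16 + 935.18 + 34 → $1547.34.

$1547.34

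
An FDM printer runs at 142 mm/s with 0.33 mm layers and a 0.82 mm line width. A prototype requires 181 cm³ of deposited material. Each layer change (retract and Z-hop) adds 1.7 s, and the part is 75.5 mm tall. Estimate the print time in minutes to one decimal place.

85.0 minutes

Line area = 0.33 × 0.82 = 0.2706 mm².
Toolpath length = 181 cm³ / 0.2706 mm² = 181000 / 0.2706 = 668884 mm.
Print-move time: 668884 / 142 → 4710.5 s.
Number of layers: 75.5 / 0.33 → 229 (rounded up).
Non-print overhead = 229 × 1.7 = 389.3 s.
Altogether 4710.5 + 389.3 = 5099.8 s, i.e. 85.0 minutes.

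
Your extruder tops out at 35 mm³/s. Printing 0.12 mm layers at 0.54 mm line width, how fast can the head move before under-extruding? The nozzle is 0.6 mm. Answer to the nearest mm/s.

540 mm/s

Extrusion cross-section: 0.12 × 0.54 → 0.0648 mm².
Max speed = 35 / 0.0648 = 540.12 ≈ 540 mm/s.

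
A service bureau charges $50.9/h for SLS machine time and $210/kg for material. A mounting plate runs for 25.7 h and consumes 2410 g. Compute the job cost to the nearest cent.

Time charge = 50.9 × 25.7, so $1308.13.
Material cost = 210 × 2410/1000 = $506.10.
Total = 1308.13 + 506.10 = $1814.23.

$1814.23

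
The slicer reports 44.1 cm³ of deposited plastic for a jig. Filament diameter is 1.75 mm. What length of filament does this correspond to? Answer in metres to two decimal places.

18.33 m

Filament cross-section = π × (1.75/2)² = 2.4053 mm².
Length = 44.1 cm³ / 2.4053 mm² = 44100 / 2.4053 = 18334.51 mm = 18.33 m.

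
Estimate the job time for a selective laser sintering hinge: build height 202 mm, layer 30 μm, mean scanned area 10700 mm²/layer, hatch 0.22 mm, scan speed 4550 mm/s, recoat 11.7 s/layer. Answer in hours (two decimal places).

Layer count = ceil(202 / 0.03) = 6734.
Scan path per layer = 10700 / 0.22 = 48636.4 mm.
Scan time per layer: 48636.4 / 4550 → 10.6893 s.
Layer cycle = 10.6893 + 11.7, so 22.3893 s.
Total: 6734 × 22.3893 s = 150769.5462 s → 41.88 hours.

41.88 hours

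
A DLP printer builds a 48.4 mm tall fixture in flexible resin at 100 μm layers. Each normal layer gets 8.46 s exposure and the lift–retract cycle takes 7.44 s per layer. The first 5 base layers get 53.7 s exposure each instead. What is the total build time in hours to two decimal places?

Layer count = ceil(48.4 / 0.1) = 484.
Bottom layers = 5 × (53.7 + 7.44), so 305.7 s.
Normal layers = 479 × (8.46 + 7.44) = 7616.1 s.
Sum: 305.7 + 7616.1 = 7921.8 s → 2.20 hours.

2.20 hours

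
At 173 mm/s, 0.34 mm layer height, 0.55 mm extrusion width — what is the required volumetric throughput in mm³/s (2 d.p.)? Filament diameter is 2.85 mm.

Extrusion cross-section = 0.34 × 0.55 = 0.187 mm².
Volumetric flow = 173 × 0.187 = 32.35 mm³/s.

32.35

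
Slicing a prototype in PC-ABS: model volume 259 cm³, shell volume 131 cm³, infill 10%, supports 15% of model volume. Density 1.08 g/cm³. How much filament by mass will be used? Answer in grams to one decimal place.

197.3 g

Interior volume = 259 − 131 = 128 cm³.
Deposited infill = 0.10 × 128, so 12.8 cm³.
Support = 0.15 × 259 = 38.85 cm³.
Total printed volume: 131 + 12.8 + 38.85 → 182.65 cm³.
Mass = 182.65 × 1.08, so 197.262 g.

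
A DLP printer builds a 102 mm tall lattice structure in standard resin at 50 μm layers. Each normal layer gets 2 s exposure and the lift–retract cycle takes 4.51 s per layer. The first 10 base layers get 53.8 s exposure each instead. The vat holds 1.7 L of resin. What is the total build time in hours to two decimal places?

Number of layers: 102 / 0.05 → 2040 (rounded up).
Bottom layers = 10 × (53.8 + 4.51) = 583.1 s.
Normal layers = 2030 × (2 + 4.51), so 13215.3 s.
Total = 583.1 + 13215.3 = 13798.4 s = 3.83 hours.

3.83 hours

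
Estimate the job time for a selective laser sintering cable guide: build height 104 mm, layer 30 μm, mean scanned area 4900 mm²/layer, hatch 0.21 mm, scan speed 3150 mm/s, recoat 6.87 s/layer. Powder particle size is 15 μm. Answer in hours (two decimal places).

13.75 hours

Number of layers: 104 / 0.03 → 3467 (rounded up).
Scan path per layer: 4900 / 0.21 → 23333.3 mm.
Scan time per layer = 23333.3 / 3150 = 7.4074 s.
Time per layer = 7.4074 + 6.87 = 14.2774 s.
Build time = 3467 × 14.2774 = 49499.7458 s = 13.75 hours.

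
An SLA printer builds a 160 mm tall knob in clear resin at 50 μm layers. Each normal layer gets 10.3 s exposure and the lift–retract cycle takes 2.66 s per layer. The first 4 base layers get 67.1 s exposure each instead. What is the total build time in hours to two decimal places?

11.58 hours

Layers = ⌈160/0.05⌉ = 3200.
Bottom layers = 4 × (67.1 + 2.66), so 279.04 s.
Remaining layers = 3196 × (10.3 + 2.66), so 41420.16 s.
Total = 279.04 + 41420.16 = 41699.2 s = 11.58 hours.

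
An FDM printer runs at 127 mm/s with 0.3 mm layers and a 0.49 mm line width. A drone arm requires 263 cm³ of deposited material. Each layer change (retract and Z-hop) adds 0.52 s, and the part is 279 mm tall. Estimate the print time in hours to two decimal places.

4.05 hours

Line area: 0.3 × 0.49 → 0.147 mm².
Toolpath length = 263 cm³ / 0.147 mm² = 263000 / 0.147 = 1789115.6 mm.
Extrusion time: 1789115.6 / 127 → 14087.5 s.
Number of layers: 279 / 0.3 → 930 (rounded up).
Z-hop total = 930 × 0.52 = 483.6 s.
Total = 14087.5 + 483.6 = 14571.1 s = 4.05 hours.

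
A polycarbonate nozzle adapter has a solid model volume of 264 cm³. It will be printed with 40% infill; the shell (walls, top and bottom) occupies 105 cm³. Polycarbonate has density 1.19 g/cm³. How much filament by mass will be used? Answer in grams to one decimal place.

Interior volume = 264 − 105, so 159 cm³.
Infill deposited: 0.40 × 159 → 63.6 cm³.
Total printed volume: 105 + 63.6 → 168.6 cm³.
Mass = 168.6 × 1.19, so 200.634 g.

200.6 g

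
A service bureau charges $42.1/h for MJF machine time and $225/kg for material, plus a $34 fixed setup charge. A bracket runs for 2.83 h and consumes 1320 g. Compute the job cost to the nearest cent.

Machine cost = 42.1 × 2.83, so $119.143.
Material cost = 225 × 1320/1000, so $297.00.
Adding setup: 119.143 + 297.00 + 34 → 450.143 ≈ $450.14.

$450.14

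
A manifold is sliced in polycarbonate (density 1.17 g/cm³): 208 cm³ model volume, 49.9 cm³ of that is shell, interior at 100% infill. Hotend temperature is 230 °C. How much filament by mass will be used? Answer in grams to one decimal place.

243.4 g

Infill region: 208 − 49.9 → 158.1 cm³.
Infill volume: 1.00 × 158.1 → 158.1 cm³.
Deposited volume = 49.9 + 158.1 = 208 cm³.
Mass = 208 × 1.17, so 243.36 g.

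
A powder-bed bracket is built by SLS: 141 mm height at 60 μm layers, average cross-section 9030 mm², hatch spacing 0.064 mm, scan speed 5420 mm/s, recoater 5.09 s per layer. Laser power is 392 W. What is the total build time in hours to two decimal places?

20.32 hours

Number of layers: 141 / 0.06 → 2350 (rounded up).
Hatch length per layer: 9030 / 0.064 → 141093.8 mm.
Per-layer scan time = 141093.8 / 5420 = 26.0321 s.
Per-layer time: 26.0321 + 5.09 → 31.1221 s.
Build time = 2350 × 31.1221 = 73136.935 s = 20.32 hours.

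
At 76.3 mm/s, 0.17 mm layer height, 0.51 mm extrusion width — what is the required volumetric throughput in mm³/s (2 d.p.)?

A = 0.17 × 0.51, so 0.0867 mm².
Volumetric flow = 76.3 × 0.0867 = 6.62 mm³/s.

6.62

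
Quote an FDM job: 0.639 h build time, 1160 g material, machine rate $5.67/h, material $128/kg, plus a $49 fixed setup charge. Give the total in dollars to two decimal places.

Machine-time cost: 5.67 × 0.639 → $3.62313.
Material cost = 128 × 1160/1000 = $148.48.
Total = 3.62313 + 148.48 + 49 = 201.10313 ≈ $201.10.

$201.10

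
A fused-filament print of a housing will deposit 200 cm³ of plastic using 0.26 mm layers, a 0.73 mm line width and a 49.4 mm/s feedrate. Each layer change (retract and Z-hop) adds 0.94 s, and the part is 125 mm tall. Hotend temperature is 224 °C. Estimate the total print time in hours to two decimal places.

Line area = 0.26 × 0.73, so 0.1898 mm².
Total extruded path = 200000/0.1898 = 1053740.8 mm.
Time extruding = 1053740.8 / 49.4 = 21330.8 s.
Layer count = ceil(125 / 0.26) = 481.
Non-print overhead = 481 × 0.94 = 452.14 s.
Altogether 21330.8 + 452.14 = 21782.94 s, i.e. 6.05 hours.

6.05 hours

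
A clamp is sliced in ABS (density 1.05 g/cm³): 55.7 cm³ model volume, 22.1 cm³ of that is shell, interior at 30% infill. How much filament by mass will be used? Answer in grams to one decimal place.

33.8 g

Volume inside the shell = 55.7 − 22.1 = 33.6 cm³.
Infill deposited = 0.30 × 33.6 = 10.08 cm³.
Total printed volume: 22.1 + 10.08 → 32.18 cm³.
Mass = 32.18 × 1.05 = 33.789 g.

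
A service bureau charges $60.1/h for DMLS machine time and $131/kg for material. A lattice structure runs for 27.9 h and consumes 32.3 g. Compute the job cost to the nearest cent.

$1681.02

Machine-time cost = 60.1 × 27.9, so $1676.79.
Feedstock cost: 131 × 32.3/1000 → $4.2313.
Job cost: 1676.79 + 4.2313 = 1681.0213 ≈ $1681.02.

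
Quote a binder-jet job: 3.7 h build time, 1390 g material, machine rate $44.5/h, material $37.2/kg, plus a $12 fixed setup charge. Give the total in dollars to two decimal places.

Machine cost = 44.5 × 3.7, so $164.65.
Material charge: 37.2 × 1390/1000 → $51.708.
Adding setup: 164.65 + 51.708 + 12 → 228.358 ≈ $228.36.

$228.36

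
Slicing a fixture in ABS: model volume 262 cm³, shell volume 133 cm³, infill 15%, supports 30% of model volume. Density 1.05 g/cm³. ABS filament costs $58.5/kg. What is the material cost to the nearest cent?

$14.19

Infill region: 262 − 133 → 129 cm³.
Infill volume: 0.15 × 129 → 19.35 cm³.
Support = 0.30 × 262 = 78.6 cm³.
Deposited volume = 133 + 19.35 + 78.6, so 230.95 cm³.
Mass = 230.95 × 1.05 = 242.4975 g.
At $58.5/kg: 242.4975/1000 × 58.5 = $14.19.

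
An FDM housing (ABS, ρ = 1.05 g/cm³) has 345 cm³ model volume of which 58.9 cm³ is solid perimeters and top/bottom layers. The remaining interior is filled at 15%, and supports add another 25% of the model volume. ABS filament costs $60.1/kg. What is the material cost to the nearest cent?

Volume inside the shell = 345 − 58.9, so 286.1 cm³.
Infill deposited: 0.15 × 286.1 → 42.915 cm³.
Support = 0.25 × 345, so 86.25 cm³.
Total printed volume = 58.9 + 42.915 + 86.25, so 188.065 cm³.
Mass = 188.065 × 1.05 = 197.46825 g.
At $60.1/kg: 197.46825/1000 × 60.1 = $11.87.

$11.87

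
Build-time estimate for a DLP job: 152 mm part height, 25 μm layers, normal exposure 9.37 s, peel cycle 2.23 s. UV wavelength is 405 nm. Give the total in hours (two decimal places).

Layers = ⌈152/0.025⌉ = 6080.
Cycle time = 9.37 + 2.23 = 11.6 s.
Build time: 6080 × 11.6 s = 70528 s, i.e. 19.59 hours.

19.59 hours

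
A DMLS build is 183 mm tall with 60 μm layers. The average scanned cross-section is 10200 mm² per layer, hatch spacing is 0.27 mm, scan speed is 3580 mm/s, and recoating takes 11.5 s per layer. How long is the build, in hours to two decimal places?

Layer count = ceil(183 / 0.06) = 3050.
Hatch length per layer = 10200 / 0.27 = 37777.8 mm.
Per-layer scan time = 37777.8 / 3580 = 10.5525 s.
Layer cycle: 10.5525 + 11.5 → 22.0525 s.
Build time = 3050 × 22.0525 = 67260.125 s = 18.68 hours.

18.68 hours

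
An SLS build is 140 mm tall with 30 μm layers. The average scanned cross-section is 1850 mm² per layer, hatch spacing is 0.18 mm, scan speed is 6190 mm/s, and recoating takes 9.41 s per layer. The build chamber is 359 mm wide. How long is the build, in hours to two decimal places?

14.35 hours

Layers = ⌈140/0.03⌉ = 4667.
Hatch length per layer = 1850 / 0.18 = 10277.8 mm.
Laser time per layer = 10277.8 / 6190 = 1.6604 s.
Per-layer time = 1.6604 + 9.41, so 11.0704 s.
Total: 4667 × 11.0704 s = 51665.5568 s → 14.35 hours.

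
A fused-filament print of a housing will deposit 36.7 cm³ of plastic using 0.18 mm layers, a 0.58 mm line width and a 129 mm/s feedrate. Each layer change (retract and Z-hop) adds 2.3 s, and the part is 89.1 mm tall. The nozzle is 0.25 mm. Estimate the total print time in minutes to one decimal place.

64.4 minutes

Line area = 0.18 × 0.58 = 0.1044 mm².
Path length: 36700 mm³ / 0.1044 mm² → 351532.6 mm.
Extrusion time = 351532.6 / 129, so 2725.1 s.
Layer count = ceil(89.1 / 0.18) = 495.
Layer-change overhead = 495 × 2.3, so 1138.5 s.
Total = 2725.1 + 1138.5 = 3863.6 s = 64.4 minutes.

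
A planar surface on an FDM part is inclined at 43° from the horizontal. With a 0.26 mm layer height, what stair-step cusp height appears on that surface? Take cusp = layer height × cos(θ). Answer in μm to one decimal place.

190.2 μm

h_c = t·cos θ = 0.26 × 0.7314 = 0.190164 mm (190.2 μm).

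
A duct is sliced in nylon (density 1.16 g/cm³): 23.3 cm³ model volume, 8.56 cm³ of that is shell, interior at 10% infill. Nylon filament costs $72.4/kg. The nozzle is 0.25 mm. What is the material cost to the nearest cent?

$0.84

Infill region: 23.3 − 8.56 → 14.74 cm³.
Deposited infill = 0.10 × 14.74 = 1.474 cm³.
Total printed volume = 8.56 + 1.474 = 10.034 cm³.
Mass: 10.034 × 1.16 → 11.63944 g.
At $72.4/kg: 11.63944/1000 × 72.4 = $0.84.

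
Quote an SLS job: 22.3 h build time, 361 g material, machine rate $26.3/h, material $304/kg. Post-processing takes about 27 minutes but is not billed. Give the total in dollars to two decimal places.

$696.23

Machine cost: 26.3 × 22.3 → $586.49.
Material cost = 304 × 361/1000 = $109.744.
Job cost: 586.49 + 109.744 = 696.234 ≈ $696.23.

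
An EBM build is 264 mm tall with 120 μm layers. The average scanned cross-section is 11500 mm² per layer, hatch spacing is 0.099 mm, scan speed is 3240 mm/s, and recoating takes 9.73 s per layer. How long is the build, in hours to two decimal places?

27.86 hours

Number of layers: 264 / 0.12 → 2200 (rounded up).
Scan path per layer = 11500 / 0.099, so 116161.6 mm.
Scan time per layer = 116161.6 / 3240, so 35.8523 s.
Per-layer time = 35.8523 + 9.73 = 45.5823 s.
Total: 2200 × 45.5823 s = 100281.06 s → 27.86 hours.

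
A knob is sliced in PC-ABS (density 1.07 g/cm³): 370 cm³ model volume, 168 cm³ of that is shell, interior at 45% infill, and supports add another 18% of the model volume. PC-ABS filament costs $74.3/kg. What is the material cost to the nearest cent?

$25.88

Interior volume = 370 − 168 = 202 cm³.
Deposited infill: 0.45 × 202 → 90.9 cm³.
Support = 0.18 × 370, so 66.6 cm³.
Total extruded: 168 + 90.9 + 66.6 → 325.5 cm³.
Mass = 325.5 × 1.07, so 348.285 g.
At $74.3/kg: 348.285/1000 × 74.3 = $25.88.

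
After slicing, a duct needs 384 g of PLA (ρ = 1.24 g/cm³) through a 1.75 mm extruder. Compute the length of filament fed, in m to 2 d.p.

128.75 m

Extruded volume: 384/1.24 = 309.6774 cm³ (309677.4 mm³).
A = π r² = π × 0.875² = 2.4053 mm².
L = V/A = 309677.4/2.4053 = 128747.93 mm → 128.75 m.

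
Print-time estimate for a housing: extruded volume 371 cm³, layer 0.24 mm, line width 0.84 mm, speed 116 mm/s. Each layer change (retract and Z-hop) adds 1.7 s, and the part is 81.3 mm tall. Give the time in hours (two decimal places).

4.57 hours

Bead cross-section = 0.24 × 0.84 = 0.2016 mm².
Toolpath length = 371 cm³ / 0.2016 mm² = 371000 / 0.2016 = 1840277.8 mm.
Extrusion time = 1840277.8 / 116, so 15864.5 s.
Number of layers: 81.3 / 0.24 → 339 (rounded up).
Layer-change overhead = 339 × 1.7 = 576.3 s.
Altogether 15864.5 + 576.3 = 16440.8 s, i.e. 4.57 hours.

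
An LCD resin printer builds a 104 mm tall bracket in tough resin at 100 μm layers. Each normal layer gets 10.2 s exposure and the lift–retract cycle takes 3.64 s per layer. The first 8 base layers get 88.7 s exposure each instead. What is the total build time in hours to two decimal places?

4.17 hours

Layer count = ceil(104 / 0.1) = 1040.
Burn-in layers = 8 × (88.7 + 3.64), so 738.72 s.
Remaining layers = 1032 × (10.2 + 3.64) = 14282.88 s.
Total = 738.72 + 14282.88 = 15021.6 s = 4.17 hours.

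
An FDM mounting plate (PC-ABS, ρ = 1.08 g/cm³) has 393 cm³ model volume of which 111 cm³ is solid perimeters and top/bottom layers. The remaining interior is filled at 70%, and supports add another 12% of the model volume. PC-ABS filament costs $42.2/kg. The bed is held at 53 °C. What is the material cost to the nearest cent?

$16.21

Interior volume = 393 − 111, so 282 cm³.
Infill deposited: 0.70 × 282 → 197.4 cm³.
Support = 0.12 × 393 = 47.16 cm³.
Total extruded = 111 + 197.4 + 47.16, so 355.56 cm³.
Mass = 355.56 × 1.08 = 384.0048 g.
Cost = 384.0048 g / 1000 × $42.2/kg = $16.21.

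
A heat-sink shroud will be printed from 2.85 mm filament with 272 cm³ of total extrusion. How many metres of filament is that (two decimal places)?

Filament cross-section = π × (2.85/2)² = 6.3794 mm².
L = 272000 mm³ / 6.3794 mm² = 42637.24 mm, i.e. 42.64 m.

42.64 m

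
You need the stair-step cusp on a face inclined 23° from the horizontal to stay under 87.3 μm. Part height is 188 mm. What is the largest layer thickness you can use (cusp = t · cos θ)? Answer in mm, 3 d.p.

cos(23°) = 0.9205; t_max = 0.0873/0.9205 = 0.095 mm.

0.095 mm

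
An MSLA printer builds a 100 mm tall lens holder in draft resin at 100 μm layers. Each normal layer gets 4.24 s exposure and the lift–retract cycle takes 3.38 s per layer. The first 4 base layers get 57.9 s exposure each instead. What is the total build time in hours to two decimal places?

Layer count = ceil(100 / 0.1) = 1000.
Base layers = 4 × (57.9 + 3.38), so 245.12 s.
Regular layers: 996 × (4.24 + 3.38) → 7589.52 s.
Sum: 245.12 + 7589.52 = 7834.64 s → 2.18 hours.

2.18 hours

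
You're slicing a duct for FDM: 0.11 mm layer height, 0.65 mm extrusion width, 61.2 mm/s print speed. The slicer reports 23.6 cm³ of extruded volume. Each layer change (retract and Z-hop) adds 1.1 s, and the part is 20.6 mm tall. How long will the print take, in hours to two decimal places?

Extrusion cross-section: 0.11 × 0.65 → 0.0715 mm².
Total extruded path = 23600/0.0715 = 330069.9 mm.
Time extruding = 330069.9 / 61.2 = 5393.3 s.
Layers = ⌈20.6/0.11⌉ = 188.
Non-print overhead: 188 × 1.1 → 206.8 s.
Total = 5393.3 + 206.8 = 5600.1 s = 1.56 hours.

1.56 hours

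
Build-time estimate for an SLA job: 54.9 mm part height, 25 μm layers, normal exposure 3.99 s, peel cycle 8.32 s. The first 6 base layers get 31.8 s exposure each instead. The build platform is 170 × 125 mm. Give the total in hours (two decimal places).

7.56 hours

Layer count = ceil(54.9 / 0.025) = 2196.
Base layers: 6 × (31.8 + 8.32) → 240.72 s.
Normal layers = 2190 × (3.99 + 8.32), so 26958.9 s.
Total = 240.72 + 26958.9 = 27199.62 s = 7.56 hours.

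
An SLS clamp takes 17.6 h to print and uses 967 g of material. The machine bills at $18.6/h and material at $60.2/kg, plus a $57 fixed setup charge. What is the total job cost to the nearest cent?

Machine-time cost = 18.6 × 17.6, so $327.36.
Feedstock cost: 60.2 × 967/1000 → $58.2134.
Adding setup: 327.36 + 58.2134 + 57 → 442.5734 ≈ $442.57.

$442.57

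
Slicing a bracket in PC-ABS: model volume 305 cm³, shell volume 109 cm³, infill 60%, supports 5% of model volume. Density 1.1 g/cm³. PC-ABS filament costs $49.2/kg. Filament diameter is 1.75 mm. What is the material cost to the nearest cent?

$13.09

Interior volume = 305 − 109, so 196 cm³.
Deposited infill = 0.60 × 196 = 117.6 cm³.
Support = 0.05 × 305 = 15.25 cm³.
Deposited volume: 109 + 117.6 + 15.25 → 241.85 cm³.
Mass: 241.85 × 1.1 → 266.035 g.
Cost = 266.035 g / 1000 × $49.2/kg = $13.09.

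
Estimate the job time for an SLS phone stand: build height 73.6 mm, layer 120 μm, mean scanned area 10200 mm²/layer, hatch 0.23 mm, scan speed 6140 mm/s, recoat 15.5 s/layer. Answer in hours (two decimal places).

3.88 hours

Number of layers: 73.6 / 0.12 → 614 (rounded up).
Scan path per layer = 10200 / 0.23 = 44347.8 mm.
Scan time per layer = 44347.8 / 6140, so 7.2228 s.
Per-layer time: 7.2228 + 15.5 → 22.7228 s.
614 layers × 22.7228 s/layer = 13951.7992 s, i.e. 3.88 hours.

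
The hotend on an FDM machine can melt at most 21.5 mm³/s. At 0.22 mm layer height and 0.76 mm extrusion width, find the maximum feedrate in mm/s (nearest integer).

Bead cross-section = 0.22 × 0.76 = 0.1672 mm².
Max speed = 21.5 / 0.1672 = 128.59 ≈ 129 mm/s.

129 mm/s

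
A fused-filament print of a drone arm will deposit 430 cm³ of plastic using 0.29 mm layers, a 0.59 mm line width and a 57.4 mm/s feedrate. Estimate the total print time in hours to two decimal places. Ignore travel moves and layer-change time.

12.16 hours

Extrusion cross-section: 0.29 × 0.59 → 0.1711 mm².
Toolpath length = 430 cm³ / 0.1711 mm² = 430000 / 0.1711 = 2513150.2 mm.
Time extruding = 2513150.2 / 57.4, so 43783.1 s.
That's 43783.1 s → 12.16 hours.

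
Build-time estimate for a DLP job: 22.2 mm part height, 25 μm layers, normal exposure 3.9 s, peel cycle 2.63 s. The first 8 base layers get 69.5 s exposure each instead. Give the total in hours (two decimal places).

Number of layers: 22.2 / 0.025 → 888 (rounded up).
Burn-in layers: 8 × (69.5 + 2.63) → 577.04 s.
Regular layers = 880 × (3.9 + 2.63), so 5746.4 s.
Total = 577.04 + 5746.4 = 6323.44 s = 1.76 hours.

1.76 hours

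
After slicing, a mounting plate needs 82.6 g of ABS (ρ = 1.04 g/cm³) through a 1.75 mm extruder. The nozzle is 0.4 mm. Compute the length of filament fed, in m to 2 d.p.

Extruded volume: 82.6/1.04 = 79.4231 cm³ (79423.1 mm³).
A = π r² = π × 0.875² = 2.4053 mm².
L = V/A = 79423.1/2.4053 = 33020.04 mm → 33.02 m.

33.02 m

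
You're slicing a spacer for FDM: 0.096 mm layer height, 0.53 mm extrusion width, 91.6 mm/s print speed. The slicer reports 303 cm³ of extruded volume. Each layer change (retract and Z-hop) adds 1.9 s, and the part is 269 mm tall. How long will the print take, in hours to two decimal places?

Extrusion cross-section = 0.096 × 0.53 = 0.05088 mm².
Toolpath length = 303 cm³ / 0.05088 mm² = 303000 / 0.05088 = 5955188.7 mm.
Print-move time = 5955188.7 / 91.6, so 65013 s.
Layers = ⌈269/0.096⌉ = 2803.
Z-hop total = 2803 × 1.9, so 5325.7 s.
Total = 65013 + 5325.7 = 70338.7 s = 19.54 hours.

19.54 hours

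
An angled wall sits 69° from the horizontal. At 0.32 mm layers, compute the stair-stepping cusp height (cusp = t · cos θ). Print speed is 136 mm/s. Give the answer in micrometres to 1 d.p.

cos(69°) = 0.3584, so cusp = 0.32 × 0.3584 = 0.114688 mm → 114.7 μm.

114.7 μm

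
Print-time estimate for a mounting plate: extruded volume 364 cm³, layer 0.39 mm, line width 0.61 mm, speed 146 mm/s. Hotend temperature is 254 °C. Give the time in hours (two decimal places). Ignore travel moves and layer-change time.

2.91 hours

Extrusion cross-section = 0.39 × 0.61, so 0.2379 mm².
Toolpath length = 364 cm³ / 0.2379 mm² = 364000 / 0.2379 = 1530054.6 mm.
Extrusion time = 1530054.6 / 146 = 10479.8 s.
10479.8 s = 2.91 hours.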